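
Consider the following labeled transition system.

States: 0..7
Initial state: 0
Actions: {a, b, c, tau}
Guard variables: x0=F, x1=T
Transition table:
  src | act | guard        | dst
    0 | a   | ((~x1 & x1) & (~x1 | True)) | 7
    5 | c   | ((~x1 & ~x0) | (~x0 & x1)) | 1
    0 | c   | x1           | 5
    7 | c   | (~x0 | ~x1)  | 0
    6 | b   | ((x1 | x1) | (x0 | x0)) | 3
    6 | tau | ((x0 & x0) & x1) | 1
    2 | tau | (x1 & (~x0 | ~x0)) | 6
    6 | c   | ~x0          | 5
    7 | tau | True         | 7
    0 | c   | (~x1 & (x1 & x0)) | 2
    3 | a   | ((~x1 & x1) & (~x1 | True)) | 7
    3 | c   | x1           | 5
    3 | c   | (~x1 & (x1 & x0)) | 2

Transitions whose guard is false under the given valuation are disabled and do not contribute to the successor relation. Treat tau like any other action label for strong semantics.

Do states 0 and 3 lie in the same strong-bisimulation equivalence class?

Compute ~ classes (split until stable):
  π0 = {{0,1,2,3,4,5,6,7}}
  π1 = {{0,3,5},{1,4},{2},{6},{7}}
  π2 = {{0,3},{1,4},{2},{5},{6},{7}}
stable after 3 split(s): 6 block(s)
class of 0: {0,3}; class of 3: {0,3}

Answer: BISIMILAR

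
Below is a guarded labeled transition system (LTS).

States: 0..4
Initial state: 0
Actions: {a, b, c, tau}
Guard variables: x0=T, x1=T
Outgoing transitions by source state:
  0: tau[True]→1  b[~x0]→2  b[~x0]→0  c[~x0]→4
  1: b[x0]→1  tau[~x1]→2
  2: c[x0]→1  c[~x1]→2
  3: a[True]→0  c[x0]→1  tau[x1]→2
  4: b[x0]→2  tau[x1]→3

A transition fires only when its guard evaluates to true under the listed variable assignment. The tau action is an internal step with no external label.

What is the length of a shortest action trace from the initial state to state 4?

Answer: UNREACHABLE

Analysis:
Breadth-first toward 4:
  L0 = {0}
  L1 = {1}
4 never appears.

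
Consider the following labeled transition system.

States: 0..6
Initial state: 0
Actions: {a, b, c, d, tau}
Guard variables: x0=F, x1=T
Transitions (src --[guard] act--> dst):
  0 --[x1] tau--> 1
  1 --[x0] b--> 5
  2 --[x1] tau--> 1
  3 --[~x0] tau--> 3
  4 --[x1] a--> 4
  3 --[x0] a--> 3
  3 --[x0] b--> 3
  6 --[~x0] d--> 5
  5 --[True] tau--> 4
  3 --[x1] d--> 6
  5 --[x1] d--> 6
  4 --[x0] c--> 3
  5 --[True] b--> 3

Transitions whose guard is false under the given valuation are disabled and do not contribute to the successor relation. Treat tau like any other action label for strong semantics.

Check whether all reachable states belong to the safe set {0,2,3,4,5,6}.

Safe = {0,2,3,4,5,6}
R = {0,1}
  0: ok
  1: ✗ unsafe
reach 1 via tau — violates

Answer: INVARIANT VIOLATED at state 1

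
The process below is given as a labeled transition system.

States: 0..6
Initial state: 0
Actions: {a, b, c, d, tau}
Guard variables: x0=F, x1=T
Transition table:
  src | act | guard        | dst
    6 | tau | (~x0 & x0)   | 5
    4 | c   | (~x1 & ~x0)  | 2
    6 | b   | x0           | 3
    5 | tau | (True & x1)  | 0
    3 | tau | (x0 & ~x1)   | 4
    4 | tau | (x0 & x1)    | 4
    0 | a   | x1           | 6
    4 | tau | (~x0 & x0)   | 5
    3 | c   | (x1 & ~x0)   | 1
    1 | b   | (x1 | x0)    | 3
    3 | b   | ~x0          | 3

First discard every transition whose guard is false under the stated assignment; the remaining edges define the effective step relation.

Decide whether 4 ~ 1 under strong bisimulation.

Compute ~ classes (split until stable):
  P[0] = {{0,1,2,3,4,5,6}}
  P[1] = {{0},{1},{2,4,6},{3},{5}}
5 equivalence class(es) (converged in 2)
4∈{2,4,6}, 1∈{1}

Answer: NOT BISIMILAR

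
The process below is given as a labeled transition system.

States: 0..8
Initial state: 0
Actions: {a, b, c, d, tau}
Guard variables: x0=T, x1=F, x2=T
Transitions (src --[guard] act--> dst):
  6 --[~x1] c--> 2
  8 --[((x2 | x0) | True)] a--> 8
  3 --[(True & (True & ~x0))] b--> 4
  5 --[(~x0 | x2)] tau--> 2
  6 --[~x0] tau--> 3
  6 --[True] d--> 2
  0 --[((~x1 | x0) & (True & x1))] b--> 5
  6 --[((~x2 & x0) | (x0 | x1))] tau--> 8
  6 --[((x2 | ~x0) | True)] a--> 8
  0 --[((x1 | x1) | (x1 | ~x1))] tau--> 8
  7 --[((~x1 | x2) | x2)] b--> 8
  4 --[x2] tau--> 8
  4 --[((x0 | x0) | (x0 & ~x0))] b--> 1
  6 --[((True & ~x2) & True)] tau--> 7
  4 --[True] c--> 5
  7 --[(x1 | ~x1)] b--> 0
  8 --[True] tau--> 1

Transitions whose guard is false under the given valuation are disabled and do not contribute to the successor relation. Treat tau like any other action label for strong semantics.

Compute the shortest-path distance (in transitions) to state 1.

Answer: 2

Analysis:
Layered search for 1:
  Layer 0: {0}
  Layer 1: {8}
  Layer 2: {1}
1 enters at depth 2; path tau·tau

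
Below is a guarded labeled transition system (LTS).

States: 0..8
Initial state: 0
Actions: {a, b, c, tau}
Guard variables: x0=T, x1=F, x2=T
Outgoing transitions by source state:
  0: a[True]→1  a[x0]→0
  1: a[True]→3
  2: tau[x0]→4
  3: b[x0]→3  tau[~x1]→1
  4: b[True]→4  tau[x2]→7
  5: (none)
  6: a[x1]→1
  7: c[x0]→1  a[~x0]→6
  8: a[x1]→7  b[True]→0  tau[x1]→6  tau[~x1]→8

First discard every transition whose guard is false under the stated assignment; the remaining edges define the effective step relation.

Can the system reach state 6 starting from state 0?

Guard filter leaves 11 enabled edge(s).
depth 0: {0}
depth 1: {1}  total {0,1}
depth 2: {3}  total {0,1,3}
Reach set: {0,1,3}

Answer: UNREACHABLE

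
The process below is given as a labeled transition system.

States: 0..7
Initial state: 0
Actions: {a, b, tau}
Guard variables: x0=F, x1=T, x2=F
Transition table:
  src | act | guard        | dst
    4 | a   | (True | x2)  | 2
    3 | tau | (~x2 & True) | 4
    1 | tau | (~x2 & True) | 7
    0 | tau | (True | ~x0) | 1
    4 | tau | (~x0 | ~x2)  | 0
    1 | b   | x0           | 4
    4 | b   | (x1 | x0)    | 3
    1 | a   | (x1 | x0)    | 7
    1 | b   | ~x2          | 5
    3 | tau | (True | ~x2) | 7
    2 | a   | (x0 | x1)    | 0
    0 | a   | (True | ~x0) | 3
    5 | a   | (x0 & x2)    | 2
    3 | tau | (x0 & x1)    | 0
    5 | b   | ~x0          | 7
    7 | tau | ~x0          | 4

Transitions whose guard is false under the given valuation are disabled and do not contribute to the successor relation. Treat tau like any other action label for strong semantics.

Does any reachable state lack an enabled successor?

Answer: DEADLOCK-FREE

Working:
R = {0,1,2,3,4,5,7}
  0: a→3  tau→1  [2 exit(s)]
  1: a→7  b→5  tau→7  [3 exit(s)]
  2: a→0  [1 exit(s)]
  3: tau→4  tau→7  [2 exit(s)]
  4: a→2  b→3  tau→0  [3 exit(s)]
  5: b→7  [1 exit(s)]
  7: tau→4  [1 exit(s)]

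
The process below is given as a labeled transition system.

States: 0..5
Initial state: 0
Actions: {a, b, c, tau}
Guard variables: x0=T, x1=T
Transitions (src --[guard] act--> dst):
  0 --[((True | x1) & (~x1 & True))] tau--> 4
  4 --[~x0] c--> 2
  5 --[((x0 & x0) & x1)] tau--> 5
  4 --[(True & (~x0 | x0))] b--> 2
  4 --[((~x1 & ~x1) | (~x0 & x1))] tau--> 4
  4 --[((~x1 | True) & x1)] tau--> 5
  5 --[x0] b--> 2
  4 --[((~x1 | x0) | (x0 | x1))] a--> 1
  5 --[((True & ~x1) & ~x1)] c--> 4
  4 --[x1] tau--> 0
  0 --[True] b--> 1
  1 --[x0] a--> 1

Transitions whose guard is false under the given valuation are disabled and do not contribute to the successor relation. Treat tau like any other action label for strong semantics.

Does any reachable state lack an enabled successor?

Reachable = {0,1}
  0: b→1  [1 out]
  1: a→1  [1 out]

Answer: DEADLOCK-FREE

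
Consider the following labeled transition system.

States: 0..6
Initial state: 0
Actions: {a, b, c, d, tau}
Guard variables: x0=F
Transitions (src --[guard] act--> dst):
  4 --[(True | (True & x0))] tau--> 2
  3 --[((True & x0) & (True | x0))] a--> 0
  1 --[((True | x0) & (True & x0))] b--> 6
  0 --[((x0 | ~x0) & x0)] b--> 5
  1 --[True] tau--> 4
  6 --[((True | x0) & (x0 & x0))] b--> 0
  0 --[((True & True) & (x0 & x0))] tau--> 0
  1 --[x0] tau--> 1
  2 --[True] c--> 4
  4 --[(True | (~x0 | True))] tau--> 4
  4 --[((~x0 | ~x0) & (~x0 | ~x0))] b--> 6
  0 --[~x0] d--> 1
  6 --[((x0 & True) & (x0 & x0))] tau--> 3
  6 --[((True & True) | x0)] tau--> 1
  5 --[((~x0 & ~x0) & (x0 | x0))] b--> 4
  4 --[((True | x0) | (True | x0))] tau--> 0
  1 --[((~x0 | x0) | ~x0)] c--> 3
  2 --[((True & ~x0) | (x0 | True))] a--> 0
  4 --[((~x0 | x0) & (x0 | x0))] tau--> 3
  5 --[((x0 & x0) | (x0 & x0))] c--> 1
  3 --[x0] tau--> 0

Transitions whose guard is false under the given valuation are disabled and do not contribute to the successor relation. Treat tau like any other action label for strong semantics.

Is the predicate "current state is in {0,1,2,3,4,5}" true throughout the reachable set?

Safe = {0,1,2,3,4,5}
Reach set: {0,1,2,3,4,6}
  0: safe
  1: safe
  2: safe
  3: safe
  4: safe
  6: VIOLATES
counterexample path to 6: d·tau·b

Answer: INVARIANT VIOLATED at state 6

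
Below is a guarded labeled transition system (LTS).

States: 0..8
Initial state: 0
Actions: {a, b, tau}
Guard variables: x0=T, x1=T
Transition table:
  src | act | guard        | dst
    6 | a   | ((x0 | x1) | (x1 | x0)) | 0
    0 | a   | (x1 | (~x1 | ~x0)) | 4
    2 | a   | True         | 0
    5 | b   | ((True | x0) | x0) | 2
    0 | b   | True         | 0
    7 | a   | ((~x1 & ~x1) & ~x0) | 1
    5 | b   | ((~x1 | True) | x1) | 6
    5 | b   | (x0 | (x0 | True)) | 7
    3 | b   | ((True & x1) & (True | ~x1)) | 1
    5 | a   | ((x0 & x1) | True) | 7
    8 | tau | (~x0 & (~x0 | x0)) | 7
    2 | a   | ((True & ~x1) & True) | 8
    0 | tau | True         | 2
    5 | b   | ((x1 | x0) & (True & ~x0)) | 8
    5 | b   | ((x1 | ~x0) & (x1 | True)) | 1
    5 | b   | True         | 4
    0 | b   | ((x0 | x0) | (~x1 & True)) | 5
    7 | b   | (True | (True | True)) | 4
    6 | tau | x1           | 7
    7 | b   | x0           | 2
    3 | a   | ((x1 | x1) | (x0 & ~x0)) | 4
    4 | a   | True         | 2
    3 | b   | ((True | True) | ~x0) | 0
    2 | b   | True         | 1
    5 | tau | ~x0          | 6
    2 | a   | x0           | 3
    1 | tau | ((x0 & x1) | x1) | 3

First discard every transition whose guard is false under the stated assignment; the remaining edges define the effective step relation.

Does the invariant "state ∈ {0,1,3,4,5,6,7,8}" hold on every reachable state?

Answer: INVARIANT VIOLATED at state 2

Working:
Allowed set {0,1,3,4,5,6,7,8}
R = {0,1,2,3,4,5,6,7}
  0: safe
  1: safe
  2: outside
  3: safe
  4: safe
  5: safe
  6: safe
  7: safe
witness against invariant: tau → 2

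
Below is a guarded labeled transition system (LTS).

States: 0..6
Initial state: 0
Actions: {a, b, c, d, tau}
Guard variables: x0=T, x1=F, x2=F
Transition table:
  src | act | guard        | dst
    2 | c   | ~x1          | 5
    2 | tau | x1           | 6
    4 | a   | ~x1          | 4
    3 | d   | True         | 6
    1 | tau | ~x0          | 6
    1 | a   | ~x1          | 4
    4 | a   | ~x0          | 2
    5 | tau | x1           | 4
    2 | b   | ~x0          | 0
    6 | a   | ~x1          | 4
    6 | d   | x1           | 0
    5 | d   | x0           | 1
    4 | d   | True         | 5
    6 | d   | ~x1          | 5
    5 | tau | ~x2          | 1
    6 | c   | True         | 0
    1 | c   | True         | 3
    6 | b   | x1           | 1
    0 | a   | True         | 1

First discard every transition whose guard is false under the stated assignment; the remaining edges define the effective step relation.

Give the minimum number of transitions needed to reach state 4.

Answer: 2

Analysis:
Breadth-first toward 4:
  depth 0: {0}
  depth 1: {1}
  depth 2: {3,4}
first hit 4 at d=2 via a·a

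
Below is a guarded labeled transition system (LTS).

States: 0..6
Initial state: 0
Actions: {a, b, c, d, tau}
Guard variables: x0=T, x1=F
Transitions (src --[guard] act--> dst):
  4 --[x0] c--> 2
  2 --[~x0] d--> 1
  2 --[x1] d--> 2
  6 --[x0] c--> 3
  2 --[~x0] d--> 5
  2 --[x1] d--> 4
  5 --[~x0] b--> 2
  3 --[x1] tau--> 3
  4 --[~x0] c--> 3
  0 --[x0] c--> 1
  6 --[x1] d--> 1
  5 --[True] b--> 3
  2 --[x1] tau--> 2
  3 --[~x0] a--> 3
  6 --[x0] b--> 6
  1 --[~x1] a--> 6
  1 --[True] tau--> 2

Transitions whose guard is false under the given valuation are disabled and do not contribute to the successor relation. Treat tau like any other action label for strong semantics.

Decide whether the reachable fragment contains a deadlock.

Answer: DEADLOCK at state 2

Working:
R = {0,1,2,3,6}
  0: c→1  [1 out]
  1: a→6  tau→2  [2 out]
  2: ∅  [deadlock]
  3: ∅  [deadlock]
  6: b→6  c→3  [2 out]
trace reaching 2: c·tau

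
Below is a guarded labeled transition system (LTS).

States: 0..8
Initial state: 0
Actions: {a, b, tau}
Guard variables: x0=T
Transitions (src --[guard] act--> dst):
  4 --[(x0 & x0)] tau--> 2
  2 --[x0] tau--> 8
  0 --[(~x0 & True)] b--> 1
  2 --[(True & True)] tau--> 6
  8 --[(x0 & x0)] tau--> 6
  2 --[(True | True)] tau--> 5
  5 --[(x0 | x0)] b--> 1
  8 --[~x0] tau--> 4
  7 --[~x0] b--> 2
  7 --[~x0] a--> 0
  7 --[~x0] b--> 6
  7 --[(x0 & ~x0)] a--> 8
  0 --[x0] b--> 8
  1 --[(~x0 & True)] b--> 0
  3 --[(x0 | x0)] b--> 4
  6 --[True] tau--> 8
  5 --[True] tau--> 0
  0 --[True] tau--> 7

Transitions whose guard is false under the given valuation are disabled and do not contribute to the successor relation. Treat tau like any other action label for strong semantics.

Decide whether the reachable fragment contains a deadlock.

Answer: DEADLOCK at state 7

Trace:
R = {0,6,7,8}
  0: b→8  tau→7  [deg 2]
  6: tau→8  [deg 1]
  7: ∅  [deadlock]
  8: tau→6  [deg 1]
trace reaching 7: tau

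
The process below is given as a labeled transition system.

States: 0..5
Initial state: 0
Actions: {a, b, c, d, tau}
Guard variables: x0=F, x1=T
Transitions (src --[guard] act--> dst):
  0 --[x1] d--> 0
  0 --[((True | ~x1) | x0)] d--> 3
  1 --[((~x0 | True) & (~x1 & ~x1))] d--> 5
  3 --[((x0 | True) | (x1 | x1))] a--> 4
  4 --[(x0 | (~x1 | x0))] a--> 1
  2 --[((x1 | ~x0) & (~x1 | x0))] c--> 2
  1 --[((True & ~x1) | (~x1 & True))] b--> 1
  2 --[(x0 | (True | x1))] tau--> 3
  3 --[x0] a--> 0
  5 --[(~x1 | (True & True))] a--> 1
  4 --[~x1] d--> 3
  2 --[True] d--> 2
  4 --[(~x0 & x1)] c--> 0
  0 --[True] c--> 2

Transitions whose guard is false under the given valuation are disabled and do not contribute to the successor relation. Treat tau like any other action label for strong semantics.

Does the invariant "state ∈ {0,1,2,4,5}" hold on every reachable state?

Allowed set {0,1,2,4,5}
Reach set: {0,2,3,4}
  0: ✓
  2: ✓
  3: VIOLATES
  4: ✓
witness against invariant: d → 3

Answer: INVARIANT VIOLATED at state 3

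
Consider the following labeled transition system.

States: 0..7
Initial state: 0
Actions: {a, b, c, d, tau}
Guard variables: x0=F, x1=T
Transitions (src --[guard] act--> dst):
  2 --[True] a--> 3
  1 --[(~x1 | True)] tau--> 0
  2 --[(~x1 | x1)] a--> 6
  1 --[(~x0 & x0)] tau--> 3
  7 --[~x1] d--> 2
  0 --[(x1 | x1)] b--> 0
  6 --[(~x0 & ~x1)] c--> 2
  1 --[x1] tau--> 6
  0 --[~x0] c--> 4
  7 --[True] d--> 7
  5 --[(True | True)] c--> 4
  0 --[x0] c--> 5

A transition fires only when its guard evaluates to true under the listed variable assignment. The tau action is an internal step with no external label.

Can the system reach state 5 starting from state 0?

8 transition(s) survive guard evaluation.
Layer 0: {0}
Layer 1: {4}  now seen {0,4}
Reachable = {0,4}

Answer: UNREACHABLE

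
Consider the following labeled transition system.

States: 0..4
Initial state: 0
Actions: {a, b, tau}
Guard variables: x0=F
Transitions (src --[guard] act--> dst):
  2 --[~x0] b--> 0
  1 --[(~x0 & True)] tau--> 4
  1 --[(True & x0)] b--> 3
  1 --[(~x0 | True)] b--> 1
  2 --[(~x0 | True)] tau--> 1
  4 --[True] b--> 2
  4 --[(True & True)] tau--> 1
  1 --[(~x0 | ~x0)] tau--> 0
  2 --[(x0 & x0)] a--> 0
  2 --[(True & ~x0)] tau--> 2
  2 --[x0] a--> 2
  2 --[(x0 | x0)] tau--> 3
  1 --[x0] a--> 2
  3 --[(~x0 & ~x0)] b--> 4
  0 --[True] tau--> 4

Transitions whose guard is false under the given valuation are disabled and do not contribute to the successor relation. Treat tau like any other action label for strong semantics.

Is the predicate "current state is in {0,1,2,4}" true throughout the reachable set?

Answer: INVARIANT HOLDS

Analysis:
Allowed set {0,1,2,4}
Reach set: {0,1,2,4}
  0: safe
  1: safe
  2: safe
  4: safe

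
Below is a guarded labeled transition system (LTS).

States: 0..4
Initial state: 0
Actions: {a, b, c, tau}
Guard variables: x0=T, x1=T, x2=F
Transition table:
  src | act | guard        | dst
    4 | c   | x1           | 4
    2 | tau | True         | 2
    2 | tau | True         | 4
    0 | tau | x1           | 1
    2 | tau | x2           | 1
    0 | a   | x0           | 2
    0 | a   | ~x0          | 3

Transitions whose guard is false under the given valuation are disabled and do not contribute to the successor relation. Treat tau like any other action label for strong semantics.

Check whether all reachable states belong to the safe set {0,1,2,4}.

Inv-set: {0,1,2,4}
R = {0,1,2,4}
  0: ✓
  1: ✓
  2: ✓
  4: ✓

Answer: INVARIANT HOLDS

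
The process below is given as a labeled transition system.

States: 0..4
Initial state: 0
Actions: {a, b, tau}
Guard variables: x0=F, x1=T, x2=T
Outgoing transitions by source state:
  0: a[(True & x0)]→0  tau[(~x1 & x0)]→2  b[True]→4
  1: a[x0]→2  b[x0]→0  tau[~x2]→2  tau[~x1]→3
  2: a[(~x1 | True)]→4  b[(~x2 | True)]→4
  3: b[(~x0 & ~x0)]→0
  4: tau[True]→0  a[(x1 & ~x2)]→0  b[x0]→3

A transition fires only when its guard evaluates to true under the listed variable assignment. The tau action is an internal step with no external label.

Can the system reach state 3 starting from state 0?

Answer: UNREACHABLE

Trace:
5 transition(s) survive guard evaluation.
depth 0: {0}
depth 1: {4}  cumulative {0,4}
Reachable = {0,4}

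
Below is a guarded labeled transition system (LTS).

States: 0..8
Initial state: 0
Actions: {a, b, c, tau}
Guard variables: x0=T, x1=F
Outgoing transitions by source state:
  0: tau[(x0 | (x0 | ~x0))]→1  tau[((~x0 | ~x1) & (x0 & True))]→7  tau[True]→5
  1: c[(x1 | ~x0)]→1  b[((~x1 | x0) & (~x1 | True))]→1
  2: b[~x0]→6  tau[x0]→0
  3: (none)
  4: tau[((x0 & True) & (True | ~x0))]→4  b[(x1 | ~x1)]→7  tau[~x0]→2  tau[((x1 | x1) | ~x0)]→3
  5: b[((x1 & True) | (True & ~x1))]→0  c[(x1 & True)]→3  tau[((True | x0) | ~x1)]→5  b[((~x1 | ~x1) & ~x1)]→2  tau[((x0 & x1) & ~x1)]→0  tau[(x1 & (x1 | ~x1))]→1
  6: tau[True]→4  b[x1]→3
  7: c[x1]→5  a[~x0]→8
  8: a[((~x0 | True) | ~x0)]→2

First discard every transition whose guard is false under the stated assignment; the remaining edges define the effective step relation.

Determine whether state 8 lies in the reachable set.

Answer: UNREACHABLE

Trace:
Guard filter leaves 12 enabled edge(s).
Layer 0: {0}
Layer 1: {1,5,7}  now seen {0,1,5,7}
Layer 2: {2}  now seen {0,1,2,5,7}
Reach set: {0,1,2,5,7}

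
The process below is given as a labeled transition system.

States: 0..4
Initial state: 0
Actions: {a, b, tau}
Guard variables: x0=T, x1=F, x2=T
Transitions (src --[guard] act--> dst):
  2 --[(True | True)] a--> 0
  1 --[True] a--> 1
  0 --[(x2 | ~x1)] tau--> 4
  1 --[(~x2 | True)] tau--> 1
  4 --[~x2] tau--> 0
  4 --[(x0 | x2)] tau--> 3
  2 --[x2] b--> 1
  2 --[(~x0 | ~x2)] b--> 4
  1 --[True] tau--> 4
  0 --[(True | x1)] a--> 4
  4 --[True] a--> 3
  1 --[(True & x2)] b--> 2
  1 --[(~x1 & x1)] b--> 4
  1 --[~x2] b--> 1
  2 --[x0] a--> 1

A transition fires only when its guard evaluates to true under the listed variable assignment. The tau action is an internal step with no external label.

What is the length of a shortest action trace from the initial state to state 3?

BFS to 3:
  Layer 0: {0}
  Layer 1: {4}
  Layer 2: {3}
depth(3)=2, e.g. a·a

Answer: 2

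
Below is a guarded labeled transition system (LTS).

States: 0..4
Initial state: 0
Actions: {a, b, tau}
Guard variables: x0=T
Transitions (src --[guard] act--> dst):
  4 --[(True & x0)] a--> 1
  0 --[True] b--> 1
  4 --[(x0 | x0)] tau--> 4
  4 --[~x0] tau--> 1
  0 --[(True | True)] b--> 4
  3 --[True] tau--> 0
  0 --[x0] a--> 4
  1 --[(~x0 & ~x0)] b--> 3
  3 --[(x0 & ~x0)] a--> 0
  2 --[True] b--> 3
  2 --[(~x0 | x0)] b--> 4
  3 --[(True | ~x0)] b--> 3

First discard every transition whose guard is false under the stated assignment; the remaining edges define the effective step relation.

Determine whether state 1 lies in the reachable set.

Answer: REACHABLE

Working:
Guard filter leaves 9 enabled edge(s).
depth 0: {0}
depth 1: {1,4}  now seen {0,1,4}
R = {0,1,4}
witness 1: b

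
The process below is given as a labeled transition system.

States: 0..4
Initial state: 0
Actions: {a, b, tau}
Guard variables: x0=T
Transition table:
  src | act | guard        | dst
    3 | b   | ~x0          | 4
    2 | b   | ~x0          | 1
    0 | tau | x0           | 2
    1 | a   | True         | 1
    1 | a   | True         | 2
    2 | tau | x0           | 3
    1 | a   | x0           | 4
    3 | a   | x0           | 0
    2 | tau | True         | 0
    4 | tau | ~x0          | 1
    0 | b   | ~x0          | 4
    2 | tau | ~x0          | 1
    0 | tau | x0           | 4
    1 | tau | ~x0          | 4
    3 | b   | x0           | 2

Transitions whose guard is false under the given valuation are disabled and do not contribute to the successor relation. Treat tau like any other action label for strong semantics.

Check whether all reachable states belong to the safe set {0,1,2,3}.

Answer: INVARIANT VIOLATED at state 4

Working:
Safe = {0,1,2,3}
R = {0,2,3,4}
  0: ✓
  2: ✓
  3: ✓
  4: ✗ unsafe
reach 4 via tau — violates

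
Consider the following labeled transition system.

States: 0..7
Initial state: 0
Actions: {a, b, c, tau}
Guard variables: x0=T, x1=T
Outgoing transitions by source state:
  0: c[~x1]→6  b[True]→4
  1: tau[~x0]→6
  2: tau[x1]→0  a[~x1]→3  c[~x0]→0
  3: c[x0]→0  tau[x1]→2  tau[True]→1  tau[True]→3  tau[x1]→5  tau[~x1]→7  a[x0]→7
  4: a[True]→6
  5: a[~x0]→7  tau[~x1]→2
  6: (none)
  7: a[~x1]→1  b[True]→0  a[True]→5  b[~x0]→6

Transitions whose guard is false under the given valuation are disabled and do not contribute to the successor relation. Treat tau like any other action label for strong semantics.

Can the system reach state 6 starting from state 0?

Answer: REACHABLE

Working:
After dropping false guards: 11 live edges.
L0 = {0}
L1 = {4}  cumulative {0,4}
L2 = {6}  cumulative {0,4,6}
R = {0,4,6}
trace reaching 6: b·a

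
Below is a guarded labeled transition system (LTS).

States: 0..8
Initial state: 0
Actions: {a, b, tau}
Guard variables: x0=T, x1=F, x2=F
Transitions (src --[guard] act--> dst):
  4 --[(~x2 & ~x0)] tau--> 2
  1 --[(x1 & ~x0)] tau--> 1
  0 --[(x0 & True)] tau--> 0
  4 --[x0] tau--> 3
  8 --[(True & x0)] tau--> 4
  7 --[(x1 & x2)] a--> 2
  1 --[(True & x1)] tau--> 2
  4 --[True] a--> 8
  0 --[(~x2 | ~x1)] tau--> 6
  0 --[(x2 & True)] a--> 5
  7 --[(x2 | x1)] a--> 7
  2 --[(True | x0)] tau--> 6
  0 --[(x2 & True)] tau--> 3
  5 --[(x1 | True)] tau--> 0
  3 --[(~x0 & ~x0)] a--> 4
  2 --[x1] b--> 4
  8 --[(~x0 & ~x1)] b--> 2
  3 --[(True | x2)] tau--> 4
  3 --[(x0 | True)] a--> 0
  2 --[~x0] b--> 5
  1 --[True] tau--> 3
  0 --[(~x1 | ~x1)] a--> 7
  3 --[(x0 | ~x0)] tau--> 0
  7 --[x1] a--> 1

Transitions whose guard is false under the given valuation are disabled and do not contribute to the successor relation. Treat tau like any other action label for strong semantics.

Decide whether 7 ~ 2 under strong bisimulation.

Bisimulation quotient by refinement:
  round 0: {{0,1,2,3,4,5,6,7,8}}
  round 1: {{0,3,4},{1,2,5,8},{6,7}}
  round 2: {{0},{1,5,8},{2},{3},{4},{6,7}}
  round 3: {{0},{1},{2},{3},{4},{5},{6,7},{8}}
8 equivalence class(es) (converged in 4)
[7]={6,7}  [2]={2}

Answer: NOT BISIMILAR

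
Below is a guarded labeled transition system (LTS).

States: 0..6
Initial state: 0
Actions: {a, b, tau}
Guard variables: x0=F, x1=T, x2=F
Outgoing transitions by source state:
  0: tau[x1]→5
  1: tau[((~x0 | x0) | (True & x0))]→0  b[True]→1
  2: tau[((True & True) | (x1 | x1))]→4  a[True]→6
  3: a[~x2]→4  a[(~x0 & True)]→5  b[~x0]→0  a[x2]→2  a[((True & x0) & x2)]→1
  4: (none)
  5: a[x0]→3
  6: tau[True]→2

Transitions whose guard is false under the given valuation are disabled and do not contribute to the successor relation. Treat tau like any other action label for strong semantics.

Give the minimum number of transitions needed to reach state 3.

Answer: UNREACHABLE

Working:
Breadth-first toward 3:
  L0 = {0}
  L1 = {5}
3 never appears.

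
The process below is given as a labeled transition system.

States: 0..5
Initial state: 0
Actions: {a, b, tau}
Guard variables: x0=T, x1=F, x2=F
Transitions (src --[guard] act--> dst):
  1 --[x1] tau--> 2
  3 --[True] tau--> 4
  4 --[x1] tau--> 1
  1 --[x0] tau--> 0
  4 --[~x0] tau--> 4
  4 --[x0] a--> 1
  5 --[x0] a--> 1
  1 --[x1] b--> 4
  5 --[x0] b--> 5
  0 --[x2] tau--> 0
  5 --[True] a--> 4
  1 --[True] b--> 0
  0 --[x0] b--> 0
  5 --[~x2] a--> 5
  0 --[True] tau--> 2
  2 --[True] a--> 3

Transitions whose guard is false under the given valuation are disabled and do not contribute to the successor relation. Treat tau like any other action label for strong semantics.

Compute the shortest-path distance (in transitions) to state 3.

Breadth-first toward 3:
  Layer 0: {0}
  Layer 1: {2}
  Layer 2: {3}
3 enters at depth 2; path tau·a

Answer: 2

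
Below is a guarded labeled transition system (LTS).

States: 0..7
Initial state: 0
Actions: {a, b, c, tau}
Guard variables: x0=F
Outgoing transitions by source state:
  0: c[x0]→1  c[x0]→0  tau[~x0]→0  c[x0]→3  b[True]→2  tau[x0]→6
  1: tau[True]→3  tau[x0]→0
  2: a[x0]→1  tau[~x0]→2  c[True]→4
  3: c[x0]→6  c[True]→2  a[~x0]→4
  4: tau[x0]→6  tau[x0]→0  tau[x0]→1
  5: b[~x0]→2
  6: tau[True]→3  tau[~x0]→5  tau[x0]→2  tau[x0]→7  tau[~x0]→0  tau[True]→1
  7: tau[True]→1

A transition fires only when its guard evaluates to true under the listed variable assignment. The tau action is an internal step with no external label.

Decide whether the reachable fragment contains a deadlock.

Reachable = {0,2,4}
  0: b→2  tau→0  [2 out]
  2: c→4  tau→2  [2 out]
  4: ∅  [STUCK]
witness 4: b·c

Answer: DEADLOCK at state 4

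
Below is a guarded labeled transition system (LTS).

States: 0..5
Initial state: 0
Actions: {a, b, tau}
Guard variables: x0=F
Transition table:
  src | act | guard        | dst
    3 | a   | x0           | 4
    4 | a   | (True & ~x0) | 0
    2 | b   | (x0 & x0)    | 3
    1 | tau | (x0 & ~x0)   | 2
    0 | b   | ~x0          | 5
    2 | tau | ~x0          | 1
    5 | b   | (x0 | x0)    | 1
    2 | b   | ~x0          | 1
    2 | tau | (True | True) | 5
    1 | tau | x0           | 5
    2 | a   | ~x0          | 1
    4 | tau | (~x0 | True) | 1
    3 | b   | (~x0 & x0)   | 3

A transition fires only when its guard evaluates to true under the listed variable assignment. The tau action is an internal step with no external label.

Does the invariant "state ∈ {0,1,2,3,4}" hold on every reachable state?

Answer: INVARIANT VIOLATED at state 5

Analysis:
Safe = {0,1,2,3,4}
Reachable = {0,5}
  0: ok
  5: ✗ unsafe
counterexample path to 5: b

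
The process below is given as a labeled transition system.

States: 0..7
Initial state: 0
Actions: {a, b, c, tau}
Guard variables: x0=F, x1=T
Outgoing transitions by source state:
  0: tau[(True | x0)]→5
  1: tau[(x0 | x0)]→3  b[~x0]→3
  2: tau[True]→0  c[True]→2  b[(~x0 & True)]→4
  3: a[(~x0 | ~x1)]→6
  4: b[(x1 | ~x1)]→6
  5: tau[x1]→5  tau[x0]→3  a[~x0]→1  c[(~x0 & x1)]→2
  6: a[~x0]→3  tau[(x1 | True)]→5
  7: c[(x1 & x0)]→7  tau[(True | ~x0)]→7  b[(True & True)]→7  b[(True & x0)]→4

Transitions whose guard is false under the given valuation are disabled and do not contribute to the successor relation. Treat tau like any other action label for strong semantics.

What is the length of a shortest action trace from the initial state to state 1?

Layered search for 1:
  L0 = {0}
  L1 = {5}
  L2 = {1,2}
depth(1)=2, e.g. tau·a

Answer: 2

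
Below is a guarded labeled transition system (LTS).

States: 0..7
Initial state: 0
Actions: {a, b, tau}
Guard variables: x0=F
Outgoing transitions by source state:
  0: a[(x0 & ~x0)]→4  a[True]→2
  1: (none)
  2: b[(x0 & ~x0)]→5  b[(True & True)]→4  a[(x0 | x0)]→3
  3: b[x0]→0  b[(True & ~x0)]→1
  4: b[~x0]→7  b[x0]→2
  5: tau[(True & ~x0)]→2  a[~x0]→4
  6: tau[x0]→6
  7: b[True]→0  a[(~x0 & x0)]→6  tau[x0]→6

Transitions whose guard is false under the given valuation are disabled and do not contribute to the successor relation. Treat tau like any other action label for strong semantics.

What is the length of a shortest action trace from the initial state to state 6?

Answer: UNREACHABLE

Trace:
BFS to 6:
  depth 0: {0}
  depth 1: {2}
  depth 2: {4}
  depth 3: {7}
6 never appears.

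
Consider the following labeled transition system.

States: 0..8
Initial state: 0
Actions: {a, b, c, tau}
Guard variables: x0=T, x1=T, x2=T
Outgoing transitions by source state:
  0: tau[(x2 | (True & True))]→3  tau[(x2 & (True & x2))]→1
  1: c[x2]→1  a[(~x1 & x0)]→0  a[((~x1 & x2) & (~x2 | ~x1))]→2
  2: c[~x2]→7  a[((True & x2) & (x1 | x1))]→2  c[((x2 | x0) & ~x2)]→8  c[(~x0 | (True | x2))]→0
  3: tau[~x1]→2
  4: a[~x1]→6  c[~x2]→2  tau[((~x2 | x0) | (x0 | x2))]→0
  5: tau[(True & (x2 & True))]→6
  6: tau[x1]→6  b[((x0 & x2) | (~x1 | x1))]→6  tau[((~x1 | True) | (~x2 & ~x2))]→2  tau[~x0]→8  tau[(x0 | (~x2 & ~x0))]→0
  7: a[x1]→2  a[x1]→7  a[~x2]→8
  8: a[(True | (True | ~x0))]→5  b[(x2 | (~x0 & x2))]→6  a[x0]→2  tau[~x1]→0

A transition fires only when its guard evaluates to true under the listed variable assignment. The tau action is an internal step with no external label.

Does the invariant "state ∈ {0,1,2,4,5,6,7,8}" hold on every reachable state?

Inv-set: {0,1,2,4,5,6,7,8}
Reachable = {0,1,3}
  0: ✓
  1: ✓
  3: outside
reach 3 via tau — violates

Answer: INVARIANT VIOLATED at state 3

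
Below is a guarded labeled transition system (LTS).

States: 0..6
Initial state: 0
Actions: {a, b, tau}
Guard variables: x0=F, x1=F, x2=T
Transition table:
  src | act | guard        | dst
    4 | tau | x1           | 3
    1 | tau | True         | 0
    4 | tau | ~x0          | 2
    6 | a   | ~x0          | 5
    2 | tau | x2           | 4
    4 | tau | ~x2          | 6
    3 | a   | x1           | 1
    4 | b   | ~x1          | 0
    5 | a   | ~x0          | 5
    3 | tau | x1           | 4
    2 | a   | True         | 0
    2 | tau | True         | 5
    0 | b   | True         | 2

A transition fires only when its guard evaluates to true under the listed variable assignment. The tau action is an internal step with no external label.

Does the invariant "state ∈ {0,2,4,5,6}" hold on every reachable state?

Inv-set: {0,2,4,5,6}
R = {0,2,4,5}
  0: ✓
  2: ✓
  4: ✓
  5: ✓

Answer: INVARIANT HOLDS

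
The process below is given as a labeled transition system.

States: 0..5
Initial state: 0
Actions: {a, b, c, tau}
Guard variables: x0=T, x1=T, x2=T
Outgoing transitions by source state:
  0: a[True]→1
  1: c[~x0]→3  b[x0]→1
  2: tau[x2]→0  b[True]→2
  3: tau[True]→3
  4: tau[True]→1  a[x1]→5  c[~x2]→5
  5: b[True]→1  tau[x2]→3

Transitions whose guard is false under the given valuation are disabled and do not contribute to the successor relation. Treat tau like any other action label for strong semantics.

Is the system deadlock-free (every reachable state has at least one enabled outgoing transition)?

Reach set: {0,1}
  0: a→1  [1 out]
  1: b→1  [1 out]

Answer: DEADLOCK-FREE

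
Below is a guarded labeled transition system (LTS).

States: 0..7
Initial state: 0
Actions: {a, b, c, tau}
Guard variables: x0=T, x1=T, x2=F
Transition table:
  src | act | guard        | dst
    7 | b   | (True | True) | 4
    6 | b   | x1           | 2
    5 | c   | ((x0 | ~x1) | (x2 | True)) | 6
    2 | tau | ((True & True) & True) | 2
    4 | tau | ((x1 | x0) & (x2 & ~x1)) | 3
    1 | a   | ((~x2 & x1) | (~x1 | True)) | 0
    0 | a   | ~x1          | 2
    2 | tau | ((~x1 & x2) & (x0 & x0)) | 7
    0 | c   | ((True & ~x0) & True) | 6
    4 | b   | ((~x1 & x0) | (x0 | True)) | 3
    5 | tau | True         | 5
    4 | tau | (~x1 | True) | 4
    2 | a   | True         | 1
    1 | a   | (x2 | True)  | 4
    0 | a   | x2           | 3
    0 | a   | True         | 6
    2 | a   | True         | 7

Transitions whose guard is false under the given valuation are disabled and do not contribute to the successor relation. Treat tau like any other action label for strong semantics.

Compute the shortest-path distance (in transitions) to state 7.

Answer: 3

Trace:
BFS to 7:
  depth 0: {0}
  depth 1: {6}
  depth 2: {2}
  depth 3: {1,7}
depth(7)=3, e.g. a·b·a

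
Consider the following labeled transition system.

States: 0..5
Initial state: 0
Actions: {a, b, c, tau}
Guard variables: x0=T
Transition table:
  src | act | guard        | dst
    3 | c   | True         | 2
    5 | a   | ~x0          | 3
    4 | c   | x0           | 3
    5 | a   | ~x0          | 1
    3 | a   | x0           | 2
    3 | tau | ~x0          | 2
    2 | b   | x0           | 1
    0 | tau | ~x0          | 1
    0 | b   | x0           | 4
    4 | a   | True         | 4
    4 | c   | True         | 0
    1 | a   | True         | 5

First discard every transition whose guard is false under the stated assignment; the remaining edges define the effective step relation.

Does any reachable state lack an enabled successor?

Answer: DEADLOCK at state 5

Trace:
R = {0,1,2,3,4,5}
  0: b→4  [1 out]
  1: a→5  [1 out]
  2: b→1  [1 out]
  3: a→2  c→2  [2 out]
  4: a→4  c→0  c→3  [3 out]
  5: ∅  [no exit]
witness 5: b·c·c·b·a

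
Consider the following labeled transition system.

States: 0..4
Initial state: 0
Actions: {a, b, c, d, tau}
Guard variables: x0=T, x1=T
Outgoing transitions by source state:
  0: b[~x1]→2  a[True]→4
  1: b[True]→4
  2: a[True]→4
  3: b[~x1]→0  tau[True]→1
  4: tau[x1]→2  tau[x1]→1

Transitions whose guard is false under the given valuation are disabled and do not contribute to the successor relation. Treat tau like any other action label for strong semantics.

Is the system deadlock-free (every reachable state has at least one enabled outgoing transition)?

R = {0,1,2,4}
  0: a→4  [1 out]
  1: b→4  [1 out]
  2: a→4  [1 out]
  4: tau→1  tau→2  [2 out]

Answer: DEADLOCK-FREE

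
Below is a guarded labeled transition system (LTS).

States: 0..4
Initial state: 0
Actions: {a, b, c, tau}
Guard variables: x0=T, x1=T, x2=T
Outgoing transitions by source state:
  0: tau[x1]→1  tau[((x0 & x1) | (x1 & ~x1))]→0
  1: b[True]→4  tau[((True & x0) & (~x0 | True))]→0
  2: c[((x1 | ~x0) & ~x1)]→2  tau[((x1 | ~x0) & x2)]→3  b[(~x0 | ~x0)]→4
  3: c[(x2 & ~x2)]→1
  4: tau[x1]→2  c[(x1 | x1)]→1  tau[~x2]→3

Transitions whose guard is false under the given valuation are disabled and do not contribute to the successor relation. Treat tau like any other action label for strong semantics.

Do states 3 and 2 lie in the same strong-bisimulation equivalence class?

Answer: NOT BISIMILAR

Analysis:
Refine partition for ~:
  P[0] = {{0,1,2,3,4}}
  P[1] = {{0,2},{1},{3},{4}}
  P[2] = {{0},{1},{2},{3},{4}}
Fixed point at round 3; 5 class(es).
[3]={3}  [2]={2}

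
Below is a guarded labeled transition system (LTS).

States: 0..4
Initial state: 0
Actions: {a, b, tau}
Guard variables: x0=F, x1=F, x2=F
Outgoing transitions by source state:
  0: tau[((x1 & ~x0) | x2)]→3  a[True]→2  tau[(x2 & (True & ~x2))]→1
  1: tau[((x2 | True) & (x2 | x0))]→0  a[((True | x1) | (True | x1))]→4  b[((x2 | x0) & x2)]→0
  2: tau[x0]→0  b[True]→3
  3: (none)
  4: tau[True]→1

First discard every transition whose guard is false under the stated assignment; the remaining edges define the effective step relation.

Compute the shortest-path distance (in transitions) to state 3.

BFS to 3:
  L0 = {0}
  L1 = {2}
  L2 = {3}
first hit 3 at d=2 via a·b

Answer: 2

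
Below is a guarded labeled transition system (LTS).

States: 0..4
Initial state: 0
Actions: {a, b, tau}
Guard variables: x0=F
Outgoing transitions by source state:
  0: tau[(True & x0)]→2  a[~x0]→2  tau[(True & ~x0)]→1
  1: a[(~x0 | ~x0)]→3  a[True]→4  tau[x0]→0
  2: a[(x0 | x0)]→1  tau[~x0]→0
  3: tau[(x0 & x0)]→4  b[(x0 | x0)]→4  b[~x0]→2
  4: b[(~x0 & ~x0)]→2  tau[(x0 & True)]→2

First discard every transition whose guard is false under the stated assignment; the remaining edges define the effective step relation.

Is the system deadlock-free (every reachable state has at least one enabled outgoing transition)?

Answer: DEADLOCK-FREE

Analysis:
Reachable = {0,1,2,3,4}
  0: a→2  tau→1  [2 exit(s)]
  1: a→3  a→4  [2 exit(s)]
  2: tau→0  [1 exit(s)]
  3: b→2  [1 exit(s)]
  4: b→2  [1 exit(s)]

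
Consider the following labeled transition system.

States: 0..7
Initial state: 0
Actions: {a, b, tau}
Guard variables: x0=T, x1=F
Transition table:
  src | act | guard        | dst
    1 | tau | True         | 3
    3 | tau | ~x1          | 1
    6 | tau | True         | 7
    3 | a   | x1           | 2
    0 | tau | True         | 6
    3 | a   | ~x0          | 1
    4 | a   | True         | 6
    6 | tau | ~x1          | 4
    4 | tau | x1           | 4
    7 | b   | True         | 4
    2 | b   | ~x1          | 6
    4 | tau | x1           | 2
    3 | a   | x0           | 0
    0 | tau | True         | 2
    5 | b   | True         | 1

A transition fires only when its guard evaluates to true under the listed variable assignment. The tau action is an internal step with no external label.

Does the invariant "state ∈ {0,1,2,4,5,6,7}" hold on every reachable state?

Answer: INVARIANT HOLDS

Analysis:
Allowed set {0,1,2,4,5,6,7}
R = {0,2,4,6,7}
  0: ✓
  2: ✓
  4: ✓
  6: ✓
  7: ✓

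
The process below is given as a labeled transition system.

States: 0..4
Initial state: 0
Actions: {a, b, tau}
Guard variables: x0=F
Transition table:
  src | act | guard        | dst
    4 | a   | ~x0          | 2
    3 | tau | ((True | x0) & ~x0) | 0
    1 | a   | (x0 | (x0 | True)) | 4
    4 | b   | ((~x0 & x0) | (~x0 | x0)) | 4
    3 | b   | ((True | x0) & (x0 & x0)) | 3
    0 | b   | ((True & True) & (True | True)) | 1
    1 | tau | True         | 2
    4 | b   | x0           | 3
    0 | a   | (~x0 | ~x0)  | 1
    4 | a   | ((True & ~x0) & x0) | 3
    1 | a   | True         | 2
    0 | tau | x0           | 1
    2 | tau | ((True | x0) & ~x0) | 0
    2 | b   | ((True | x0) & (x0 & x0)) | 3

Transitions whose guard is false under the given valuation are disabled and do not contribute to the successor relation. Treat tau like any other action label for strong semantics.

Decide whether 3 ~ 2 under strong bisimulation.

Bisimulation quotient by refinement:
  π0 = {{0,1,2,3,4}}
  π1 = {{0,4},{1},{2,3}}
  π2 = {{0},{1},{2,3},{4}}
stable after 3 split(s): 4 block(s)
[3]={2,3}  [2]={2,3}

Answer: BISIMILAR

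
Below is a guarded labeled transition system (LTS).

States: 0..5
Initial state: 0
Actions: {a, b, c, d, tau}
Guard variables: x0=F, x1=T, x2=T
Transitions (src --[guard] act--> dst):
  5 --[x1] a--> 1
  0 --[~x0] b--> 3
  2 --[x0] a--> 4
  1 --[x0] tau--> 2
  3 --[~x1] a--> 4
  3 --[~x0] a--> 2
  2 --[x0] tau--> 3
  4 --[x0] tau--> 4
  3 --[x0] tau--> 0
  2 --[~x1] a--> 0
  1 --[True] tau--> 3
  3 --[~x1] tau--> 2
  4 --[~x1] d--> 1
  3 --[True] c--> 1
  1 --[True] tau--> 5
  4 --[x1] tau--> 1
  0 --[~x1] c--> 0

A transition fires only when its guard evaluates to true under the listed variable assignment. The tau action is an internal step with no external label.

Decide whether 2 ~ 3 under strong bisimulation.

Answer: NOT BISIMILAR

Working:
Compute ~ classes (split until stable):
  round 0: {{0,1,2,3,4,5}}
  round 1: {{0},{1,4},{2},{3},{5}}
  round 2: {{0},{1},{2},{3},{4},{5}}
stable after 3 split(s): 6 block(s)
2∈{2}, 3∈{3}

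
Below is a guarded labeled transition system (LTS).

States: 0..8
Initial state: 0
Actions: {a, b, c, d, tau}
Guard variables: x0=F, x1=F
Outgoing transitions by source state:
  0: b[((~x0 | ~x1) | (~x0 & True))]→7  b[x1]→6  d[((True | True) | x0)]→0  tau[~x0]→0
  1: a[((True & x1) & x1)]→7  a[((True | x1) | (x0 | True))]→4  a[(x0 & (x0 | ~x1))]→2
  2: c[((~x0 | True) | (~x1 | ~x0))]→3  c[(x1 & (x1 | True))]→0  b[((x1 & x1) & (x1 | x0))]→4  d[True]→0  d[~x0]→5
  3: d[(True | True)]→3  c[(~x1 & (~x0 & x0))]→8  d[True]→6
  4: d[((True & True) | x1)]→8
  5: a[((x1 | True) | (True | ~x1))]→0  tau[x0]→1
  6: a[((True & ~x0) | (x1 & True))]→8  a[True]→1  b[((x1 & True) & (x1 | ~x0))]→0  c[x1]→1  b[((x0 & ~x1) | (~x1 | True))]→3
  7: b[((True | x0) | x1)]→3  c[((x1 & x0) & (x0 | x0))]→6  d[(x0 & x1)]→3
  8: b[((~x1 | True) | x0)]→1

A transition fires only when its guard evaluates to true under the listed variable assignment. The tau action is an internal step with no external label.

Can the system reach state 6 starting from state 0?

Answer: REACHABLE

Trace:
After dropping false guards: 16 live edges.
depth 0: {0}
depth 1: {7}  now seen {0,7}
depth 2: {3}  now seen {0,3,7}
depth 3: {6}  now seen {0,3,6,7}
depth 4: {1,8}  now seen {0,1,3,6,7,8}
depth 5: {4}  now seen {0,1,3,4,6,7,8}
R = {0,1,3,4,6,7,8}
witness 6: b·b·d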